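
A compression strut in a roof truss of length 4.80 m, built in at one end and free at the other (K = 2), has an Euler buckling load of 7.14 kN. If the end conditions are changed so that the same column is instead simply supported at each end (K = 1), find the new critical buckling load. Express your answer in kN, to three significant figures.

P_cr ≈ 28.6 kN

P_cr ∝ 1/K², so P_cr,new = P_cr,old × (K_old/K_new)² = 7.14 × (2/1)²
= 7.14 × 4.000 = 28.6 kN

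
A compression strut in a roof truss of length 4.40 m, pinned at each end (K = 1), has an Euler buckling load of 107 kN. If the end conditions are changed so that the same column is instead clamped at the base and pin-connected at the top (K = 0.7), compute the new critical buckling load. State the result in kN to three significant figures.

P_cr ≈ 218 kN

P_cr ∝ 1/K², so P_cr,new = P_cr,old × (K_old/K_new)² = 107 × (1/0.7)²
= 107 × 2.041 = 218 kN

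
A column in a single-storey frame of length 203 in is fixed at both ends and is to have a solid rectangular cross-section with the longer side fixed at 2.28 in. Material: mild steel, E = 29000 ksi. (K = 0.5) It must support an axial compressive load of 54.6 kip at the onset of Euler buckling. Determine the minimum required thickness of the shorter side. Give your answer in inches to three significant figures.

b ≈ 2.18 in

L_e = K·L = 0.5 × 203 = 101.5 in
Required I = P_cr·L_e²/(π²E) = 5.460×10^4 × 101.5² / (π² × 2.90×10^7) = 1.965 in⁴
Rectangle, weak axis: I_min = h·b³/12 with h = 2.28 in fixed  ⇒  b = (12I/h)^(1/3) = 2.18 in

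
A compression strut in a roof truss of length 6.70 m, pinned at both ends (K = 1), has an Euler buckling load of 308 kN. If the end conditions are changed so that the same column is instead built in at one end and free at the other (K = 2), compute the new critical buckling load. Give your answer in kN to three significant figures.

P_cr ∝ 1/K², so P_cr,new = P_cr,old × (K_old/K_new)² = 308 × (1/2)²
= 308 × 0.2500 = 77.0 kN

P_cr ≈ 77.0 kN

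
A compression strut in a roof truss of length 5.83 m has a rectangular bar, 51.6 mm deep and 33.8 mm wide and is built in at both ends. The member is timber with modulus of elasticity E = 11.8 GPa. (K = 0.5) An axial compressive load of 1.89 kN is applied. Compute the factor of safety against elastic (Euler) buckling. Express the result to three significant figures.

Buckling occurs about the weak axis: I_min = h·b³/12 with b = 33.8 mm (the shorter side).
I_min = 51.6×33.8³/12 = 1.660×10^5 mm⁴
I = 1.660×10^5 mm⁴ = 1.660×10^-7 m⁴
Effective length L_e = K·L = 0.5 × 5.83 = 2.915 m
P_cr = π²EI / L_e² = π² × 11.8×10⁹ × 1.660×10^-7 / 2.915² = 2.276×10^3 N
Factor of safety n = P_cr / P = 2.2757 / 1.89 = 1.20

n ≈ 1.20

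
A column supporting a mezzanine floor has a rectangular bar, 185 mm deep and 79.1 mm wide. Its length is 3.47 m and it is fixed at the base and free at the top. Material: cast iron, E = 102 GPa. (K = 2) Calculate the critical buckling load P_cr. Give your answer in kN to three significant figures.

P_cr ≈ 159 kN

Buckling occurs about the weak axis: I_min = h·b³/12 with b = 79.1 mm (the shorter side).
I_min = 185×79.1³/12 = 7.630×10^6 mm⁴
I = 7.630×10^6 mm⁴ = 7.630×10^-6 m⁴
Effective length L_e = K·L = 2 × 3.47 = 6.940 m
P_cr = π²EI / L_e² = π² × 102×10⁹ × 7.630×10^-6 / 6.940² = 1.595×10^5 N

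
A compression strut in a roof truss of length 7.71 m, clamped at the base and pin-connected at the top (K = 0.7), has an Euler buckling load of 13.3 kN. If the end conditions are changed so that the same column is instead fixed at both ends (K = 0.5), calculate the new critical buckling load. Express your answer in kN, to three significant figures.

P_cr ∝ 1/K², so P_cr,new = P_cr,old × (K_old/K_new)² = 13.3 × (0.7/0.5)²
= 13.3 × 1.960 = 26.1 kN

P_cr ≈ 26.1 kN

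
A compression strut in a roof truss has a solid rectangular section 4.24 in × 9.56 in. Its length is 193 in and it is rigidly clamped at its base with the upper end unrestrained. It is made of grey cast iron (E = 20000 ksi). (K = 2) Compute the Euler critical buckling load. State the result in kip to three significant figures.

Buckling occurs about the weak axis: I_min = h·b³/12 with b = 4.24 in (the shorter side).
I_min = 9.56×4.24³/12 = 60.73 in⁴
Effective length L_e = K·L = 2 × 193 = 386.0 in
P_cr = π²EI / L_e² = π² × 20000×10³ × 60.73 / 386.0² = 8.045×10^4 lb

P_cr ≈ 80.5 kip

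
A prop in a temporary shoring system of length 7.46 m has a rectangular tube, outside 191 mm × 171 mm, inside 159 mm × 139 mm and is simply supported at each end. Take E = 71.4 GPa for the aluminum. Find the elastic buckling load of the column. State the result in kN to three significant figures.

Weak-axis I_min = (h_o·b_o³ − h_i·b_i³)/12 with b_o = 171, b_i = 139.0 mm (shorter outer/inner sides).
I_min = (191×171³ − 159.0×139.0³)/12 = 4.400×10^7 mm⁴
I = 4.400×10^7 mm⁴ = 4.400×10^-5 m⁴
Effective length L_e = K·L = 1 × 7.46 = 7.460 m
P_cr = π²EI / L_e² = π² × 71.4×10⁹ × 4.400×10^-5 / 7.460² = 5.572×10^5 N

P_cr ≈ 557 kN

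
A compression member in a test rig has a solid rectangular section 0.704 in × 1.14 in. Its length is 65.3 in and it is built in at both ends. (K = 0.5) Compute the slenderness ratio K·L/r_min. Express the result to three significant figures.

Buckling occurs about the weak axis: I_min = h·b³/12 with b = 0.704 in (the shorter side).
I_min = 1.14×0.704³/12 = 3.315×10^-2 in⁴
A = 0.8026 in²;  r_min = √(I/A) = √(3.315×10^-2/0.8026) = 0.2032 in
L_e = K·L = 0.5 × 65.3 = 32.65 in
λ = L_e / r_min = 32.650 / 0.2032 = 161

λ ≈ 161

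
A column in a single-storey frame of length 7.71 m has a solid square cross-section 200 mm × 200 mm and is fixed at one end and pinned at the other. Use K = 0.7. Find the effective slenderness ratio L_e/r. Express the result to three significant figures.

λ ≈ 93.5

For a square r = a/√12 = 200/√12 = 57.74 mm
L_e = K·L = 0.7 × 7.71 m = 5.397 m = 5397.0 mm
λ = L_e / r_min = 5397.0 / 57.74 = 93.5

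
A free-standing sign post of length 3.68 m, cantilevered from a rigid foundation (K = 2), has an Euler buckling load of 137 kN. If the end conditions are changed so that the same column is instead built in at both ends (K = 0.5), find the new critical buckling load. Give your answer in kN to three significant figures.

P_cr ≈ 2190 kN

P_cr ∝ 1/K², so P_cr,new = P_cr,old × (K_old/K_new)² = 137 × (2/0.5)²
= 137 × 16.00 = 2190 kN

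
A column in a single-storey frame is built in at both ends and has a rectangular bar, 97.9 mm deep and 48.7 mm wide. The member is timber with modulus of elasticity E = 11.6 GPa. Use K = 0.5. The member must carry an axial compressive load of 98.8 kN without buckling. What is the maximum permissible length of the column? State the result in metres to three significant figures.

Buckling occurs about the weak axis: I_min = h·b³/12 with b = 48.7 mm (the shorter side).
I_min = 97.9×48.7³/12 = 9.423×10^5 mm⁴
I = 9.423×10^-7 m⁴
At the buckling limit P_cr = P = 9.880×10^4 N
From P_cr = π²EI/(K·L)²:  L = (1/K)·√(π²EI/P_cr) = (1/0.5)·√(π²×1.16×10^10×9.423×10^-7/9.880×10^4)
L = 2.09 m

L_max ≈ 2.09 m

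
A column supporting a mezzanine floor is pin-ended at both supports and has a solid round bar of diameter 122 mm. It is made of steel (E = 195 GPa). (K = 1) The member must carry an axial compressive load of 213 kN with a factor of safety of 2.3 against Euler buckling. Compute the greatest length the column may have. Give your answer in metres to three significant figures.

L_max ≈ 6.54 m

I = πd⁴/64 = π×122⁴/64 = 1.087×10^7 mm⁴
I = 1.087×10^-5 m⁴
Required critical load P_cr = n·P = 2.3 × 213 = 489.9 kN = 4.899×10^5 N
From P_cr = π²EI/(K·L)²:  L = (1/K)·√(π²EI/P_cr) = (1/1)·√(π²×1.95×10^11×1.087×10^-5/4.899×10^5)
L = 6.54 m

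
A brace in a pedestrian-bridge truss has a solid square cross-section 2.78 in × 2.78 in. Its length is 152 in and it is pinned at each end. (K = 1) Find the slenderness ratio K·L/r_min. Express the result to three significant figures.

λ ≈ 189

I = a⁴/12 = 2.78⁴/12 = 4.977 in⁴
A = 7.728 in²;  r_min = √(I/A) = √(4.977/7.728) = 0.8025 in
L_e = K·L = 1 × 152 = 152.0 in
λ = L_e / r_min = 152.00 / 0.8025 = 189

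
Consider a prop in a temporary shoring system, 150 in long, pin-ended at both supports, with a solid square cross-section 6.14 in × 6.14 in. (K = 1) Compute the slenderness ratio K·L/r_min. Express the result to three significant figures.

For a square r = a/√12 = 6.14/√12 = 1.772 in
L_e = K·L = 1 × 150 = 150.0 in
λ = L_e / r_min = 150.00 / 1.772 = 84.6

λ ≈ 84.6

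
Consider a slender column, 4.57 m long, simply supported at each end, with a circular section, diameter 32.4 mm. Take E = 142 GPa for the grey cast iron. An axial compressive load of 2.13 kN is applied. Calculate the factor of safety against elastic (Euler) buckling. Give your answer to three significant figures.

I = πd⁴/64 = π×32.4⁴/64 = 5.409×10^4 mm⁴
I = 5.409×10^4 mm⁴ = 5.409×10^-8 m⁴
Effective length L_e = K·L = 1 × 4.57 = 4.570 m
P_cr = π²EI / L_e² = π² × 142×10⁹ × 5.409×10^-8 / 4.570² = 3.630×10^3 N
Factor of safety n = P_cr / P = 3.6300 / 2.13 = 1.70

n ≈ 1.70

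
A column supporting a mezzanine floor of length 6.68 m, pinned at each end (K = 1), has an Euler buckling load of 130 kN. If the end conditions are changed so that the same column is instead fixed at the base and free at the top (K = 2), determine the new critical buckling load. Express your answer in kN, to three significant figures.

P_cr ≈ 32.5 kN

P_cr ∝ 1/K², so P_cr,new = P_cr,old × (K_old/K_new)² = 130 × (1/2)²
= 130 × 0.2500 = 32.5 kN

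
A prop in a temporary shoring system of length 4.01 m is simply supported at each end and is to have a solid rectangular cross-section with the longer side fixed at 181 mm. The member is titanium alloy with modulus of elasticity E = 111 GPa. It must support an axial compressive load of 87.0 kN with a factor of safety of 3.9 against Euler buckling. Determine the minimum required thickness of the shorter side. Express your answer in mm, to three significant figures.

Required P_cr = n·P = 3.9 × 87.0 = 339.3 kN
L_e = K·L = 1 × 4.01 = 4.010 m
Required I = P_cr·L_e²/(π²E) = 3.393×10^5 × 4.010² / (π² × 1.11×10^11) = 4.980×10^-6 m⁴
I_req = 4.980×10^6 mm⁴
Rectangle, weak axis: I_min = h·b³/12 with h = 181 mm fixed  ⇒  b = (12I/h)^(1/3) = 69.1 mm

b ≈ 69.1 mm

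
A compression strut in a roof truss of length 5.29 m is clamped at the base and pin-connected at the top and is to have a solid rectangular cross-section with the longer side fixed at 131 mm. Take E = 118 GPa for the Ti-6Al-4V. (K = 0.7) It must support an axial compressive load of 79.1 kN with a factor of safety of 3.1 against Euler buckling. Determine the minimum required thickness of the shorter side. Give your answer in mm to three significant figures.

Required P_cr = n·P = 3.1 × 79.1 = 245.2 kN
L_e = K·L = 0.7 × 5.29 = 3.703 m
Required I = P_cr·L_e²/(π²E) = 2.452×10^5 × 3.703² / (π² × 1.18×10^11) = 2.887×10^-6 m⁴
I_req = 2.887×10^6 mm⁴
Rectangle, weak axis: I_min = h·b³/12 with h = 131 mm fixed  ⇒  b = (12I/h)^(1/3) = 64.2 mm

b ≈ 64.2 mm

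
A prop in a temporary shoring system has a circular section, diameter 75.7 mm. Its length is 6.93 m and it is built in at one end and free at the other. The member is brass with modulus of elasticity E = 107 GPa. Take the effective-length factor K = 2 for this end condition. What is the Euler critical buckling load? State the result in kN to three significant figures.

I = πd⁴/64 = π×75.7⁴/64 = 1.612×10^6 mm⁴
I = 1.612×10^6 mm⁴ = 1.612×10^-6 m⁴
Effective length L_e = K·L = 2 × 6.93 = 13.86 m
P_cr = π²EI / L_e² = π² × 107×10⁹ × 1.612×10^-6 / 13.86² = 8.862×10^3 N

P_cr ≈ 8.86 kN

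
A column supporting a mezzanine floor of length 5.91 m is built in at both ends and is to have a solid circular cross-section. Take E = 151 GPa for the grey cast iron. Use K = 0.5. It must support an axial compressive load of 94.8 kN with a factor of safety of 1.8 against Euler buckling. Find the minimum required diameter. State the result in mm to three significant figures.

Required P_cr = n·P = 1.8 × 94.8 = 170.6 kN
L_e = K·L = 0.5 × 5.91 = 2.955 m
Required I = P_cr·L_e²/(π²E) = 1.706×10^5 × 2.955² / (π² × 1.51×10^11) = 9.998×10^-7 m⁴
I_req = 9.998×10^5 mm⁴
Solid circle: I = πd⁴/64  ⇒  d = (64I/π)^(1/4) = (64×9.998×10^5/π)^(1/4) = 67.2 mm

d ≈ 67.2 mm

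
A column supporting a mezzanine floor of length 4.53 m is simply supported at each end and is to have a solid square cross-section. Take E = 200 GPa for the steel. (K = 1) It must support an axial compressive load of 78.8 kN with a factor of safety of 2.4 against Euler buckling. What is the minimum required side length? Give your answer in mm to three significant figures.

a ≈ 69.7 mm

Required P_cr = n·P = 2.4 × 78.8 = 189.1 kN
L_e = K·L = 1 × 4.53 = 4.530 m
Required I = P_cr·L_e²/(π²E) = 1.891×10^5 × 4.530² / (π² × 2.00×10^11) = 1.966×10^-6 m⁴
I_req = 1.966×10^6 mm⁴
Solid square: I = a⁴/12  ⇒  a = (12I)^(1/4) = (12×1.966×10^6)^(1/4) = 69.7 mm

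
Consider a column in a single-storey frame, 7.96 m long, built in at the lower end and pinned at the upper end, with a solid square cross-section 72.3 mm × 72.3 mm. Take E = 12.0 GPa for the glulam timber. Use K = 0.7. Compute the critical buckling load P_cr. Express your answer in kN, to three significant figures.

I = a⁴/12 = 72.3⁴/12 = 2.277×10^6 mm⁴
I = 2.277×10^6 mm⁴ = 2.277×10^-6 m⁴
Effective length L_e = K·L = 0.7 × 7.96 = 5.572 m
P_cr = π²EI / L_e² = π² × 12.0×10⁹ × 2.277×10^-6 / 5.572² = 8.686×10^3 N

P_cr ≈ 8.69 kN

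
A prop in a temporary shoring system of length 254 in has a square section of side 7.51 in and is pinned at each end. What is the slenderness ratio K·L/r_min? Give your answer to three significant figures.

λ ≈ 117

For a square r = a/√12 = 7.51/√12 = 2.168 in
L_e = K·L = 1 × 254 = 254.0 in
λ = L_e / r_min = 254.00 / 2.168 = 117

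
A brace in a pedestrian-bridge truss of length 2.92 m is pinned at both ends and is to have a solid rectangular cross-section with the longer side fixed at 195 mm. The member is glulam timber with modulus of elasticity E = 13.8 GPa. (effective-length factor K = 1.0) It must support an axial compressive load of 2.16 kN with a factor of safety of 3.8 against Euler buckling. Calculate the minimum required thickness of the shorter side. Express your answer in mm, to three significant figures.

Required P_cr = n·P = 3.8 × 2.16 = 8.208 kN
L_e = K·L = 1 × 2.92 = 2.920 m
Required I = P_cr·L_e²/(π²E) = 8.208×10^3 × 2.920² / (π² × 1.38×10^10) = 5.138×10^-7 m⁴
I_req = 5.138×10^5 mm⁴
Rectangle, weak axis: I_min = h·b³/12 with h = 195 mm fixed  ⇒  b = (12I/h)^(1/3) = 31.6 mm

b ≈ 31.6 mm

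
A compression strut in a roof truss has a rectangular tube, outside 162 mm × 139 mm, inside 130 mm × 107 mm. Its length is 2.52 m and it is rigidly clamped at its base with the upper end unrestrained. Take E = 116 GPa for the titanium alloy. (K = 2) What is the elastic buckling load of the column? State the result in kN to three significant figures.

Weak-axis I_min = (h_o·b_o³ − h_i·b_i³)/12 with b_o = 139, b_i = 107.0 mm (shorter outer/inner sides).
I_min = (162×139³ − 130.0×107.0³)/12 = 2.298×10^7 mm⁴
I = 2.298×10^7 mm⁴ = 2.298×10^-5 m⁴
Effective length L_e = K·L = 2 × 2.52 = 5.040 m
P_cr = π²EI / L_e² = π² × 116×10⁹ × 2.298×10^-5 / 5.040² = 1.036×10^6 N

P_cr ≈ 1040 kN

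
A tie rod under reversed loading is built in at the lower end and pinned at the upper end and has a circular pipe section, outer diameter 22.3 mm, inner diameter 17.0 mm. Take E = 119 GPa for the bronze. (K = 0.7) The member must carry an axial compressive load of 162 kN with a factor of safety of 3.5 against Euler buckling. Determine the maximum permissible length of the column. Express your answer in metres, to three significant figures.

d_o = 22.3 mm, d_i = 17.0 mm
I = π(d_o⁴ − d_i⁴)/64 = π(22.3⁴ − 17.00⁴)/64 = 8.039×10^3 mm⁴
I = 8.039×10^-9 m⁴
Required critical load P_cr = n·P = 3.5 × 162 = 567.0 kN = 5.670×10^5 N
From P_cr = π²EI/(K·L)²:  L = (1/K)·√(π²EI/P_cr) = (1/0.7)·√(π²×1.19×10^11×8.039×10^-9/5.670×10^5)
L = 0.184 m

L_max ≈ 0.184 m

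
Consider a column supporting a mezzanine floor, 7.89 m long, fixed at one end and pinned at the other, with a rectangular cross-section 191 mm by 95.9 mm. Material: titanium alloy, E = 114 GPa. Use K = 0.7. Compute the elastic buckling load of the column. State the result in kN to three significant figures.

Buckling occurs about the weak axis: I_min = h·b³/12 with b = 95.9 mm (the shorter side).
I_min = 191×95.9³/12 = 1.404×10^7 mm⁴
I = 1.404×10^7 mm⁴ = 1.404×10^-5 m⁴
Effective length L_e = K·L = 0.7 × 7.89 = 5.523 m
P_cr = π²EI / L_e² = π² × 114×10⁹ × 1.404×10^-5 / 5.523² = 5.178×10^5 N

P_cr ≈ 518 kN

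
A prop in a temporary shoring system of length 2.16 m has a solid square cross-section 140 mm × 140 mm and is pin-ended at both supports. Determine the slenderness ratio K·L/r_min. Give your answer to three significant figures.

For a square r = a/√12 = 140/√12 = 40.41 mm
L_e = K·L = 1 × 2.16 m = 2.160 m = 2160.0 mm
λ = L_e / r_min = 2160.0 / 40.41 = 53.4

λ ≈ 53.4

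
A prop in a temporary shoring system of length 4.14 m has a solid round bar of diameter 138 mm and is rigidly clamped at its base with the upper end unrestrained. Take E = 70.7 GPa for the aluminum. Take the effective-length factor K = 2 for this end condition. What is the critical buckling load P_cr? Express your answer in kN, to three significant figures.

P_cr ≈ 181 kN

I = πd⁴/64 = π×138⁴/64 = 1.780×10^7 mm⁴
I = 1.780×10^7 mm⁴ = 1.780×10^-5 m⁴
Effective length L_e = K·L = 2 × 4.14 = 8.280 m
P_cr = π²EI / L_e² = π² × 70.7×10⁹ × 1.780×10^-5 / 8.280² = 1.812×10^5 N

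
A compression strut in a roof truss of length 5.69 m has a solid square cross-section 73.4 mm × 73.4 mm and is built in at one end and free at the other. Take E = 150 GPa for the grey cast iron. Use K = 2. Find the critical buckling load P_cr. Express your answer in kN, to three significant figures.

P_cr ≈ 27.7 kN

I = a⁴/12 = 73.4⁴/12 = 2.419×10^6 mm⁴
I = 2.419×10^6 mm⁴ = 2.419×10^-6 m⁴
Effective length L_e = K·L = 2 × 5.69 = 11.38 m
P_cr = π²EI / L_e² = π² × 150×10⁹ × 2.419×10^-6 / 11.38² = 2.765×10^4 N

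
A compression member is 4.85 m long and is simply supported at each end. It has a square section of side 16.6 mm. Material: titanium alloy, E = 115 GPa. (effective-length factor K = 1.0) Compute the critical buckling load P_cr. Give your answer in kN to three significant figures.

I = a⁴/12 = 16.6⁴/12 = 6.328×10^3 mm⁴
I = 6.328×10^3 mm⁴ = 6.328×10^-9 m⁴
Effective length L_e = K·L = 1 × 4.85 = 4.850 m
P_cr = π²EI / L_e² = π² × 115×10⁹ × 6.328×10^-9 / 4.850² = 305.3 N

P_cr ≈ 0.305 kN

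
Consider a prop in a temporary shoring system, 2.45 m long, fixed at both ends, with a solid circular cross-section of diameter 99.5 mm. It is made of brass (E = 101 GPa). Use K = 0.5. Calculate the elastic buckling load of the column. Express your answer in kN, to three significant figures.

I = πd⁴/64 = π×99.5⁴/64 = 4.811×10^6 mm⁴
I = 4.811×10^6 mm⁴ = 4.811×10^-6 m⁴
Effective length L_e = K·L = 0.5 × 2.45 = 1.225 m
P_cr = π²EI / L_e² = π² × 101×10⁹ × 4.811×10^-6 / 1.225² = 3.196×10^6 N

P_cr ≈ 3200 kN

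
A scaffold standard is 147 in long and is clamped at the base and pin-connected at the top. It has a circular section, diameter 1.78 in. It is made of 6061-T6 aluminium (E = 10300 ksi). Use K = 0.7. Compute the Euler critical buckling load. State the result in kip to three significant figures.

P_cr ≈ 4.73 kip

I = πd⁴/64 = π×1.78⁴/64 = 0.4928 in⁴
Effective length L_e = K·L = 0.7 × 147 = 102.9 in
P_cr = π²EI / L_e² = π² × 10300×10³ × 0.4928 / 102.9² = 4.731×10^3 lb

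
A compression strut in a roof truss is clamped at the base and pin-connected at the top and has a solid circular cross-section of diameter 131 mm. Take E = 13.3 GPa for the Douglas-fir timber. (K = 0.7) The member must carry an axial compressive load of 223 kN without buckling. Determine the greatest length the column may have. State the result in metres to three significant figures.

I = πd⁴/64 = π×131⁴/64 = 1.446×10^7 mm⁴
I = 1.446×10^-5 m⁴
At the buckling limit P_cr = P = 2.230×10^5 N
From P_cr = π²EI/(K·L)²:  L = (1/K)·√(π²EI/P_cr) = (1/0.7)·√(π²×1.33×10^10×1.446×10^-5/2.230×10^5)
L = 4.17 m

L_max ≈ 4.17 m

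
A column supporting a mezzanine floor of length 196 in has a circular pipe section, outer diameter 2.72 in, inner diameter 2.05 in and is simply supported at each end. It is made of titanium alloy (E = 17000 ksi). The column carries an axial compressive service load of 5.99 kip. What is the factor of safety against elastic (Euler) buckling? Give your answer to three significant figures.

d_o = 2.72 in, d_i = 2.05 in
I = π(d_o⁴ − d_i⁴)/64 = π(2.72⁴ − 2.050⁴)/64 = 1.820 in⁴
Effective length L_e = K·L = 1 × 196 = 196.0 in
P_cr = π²EI / L_e² = π² × 17000×10³ × 1.820 / 196.0² = 7.949×10^3 lb
Factor of safety n = P_cr / P = 7.9486 / 5.99 = 1.33

n ≈ 1.33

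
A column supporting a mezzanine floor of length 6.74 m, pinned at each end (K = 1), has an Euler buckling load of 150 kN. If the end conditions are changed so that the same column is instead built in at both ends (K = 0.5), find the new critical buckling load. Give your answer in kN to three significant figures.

P_cr ∝ 1/K², so P_cr,new = P_cr,old × (K_old/K_new)² = 150 × (1/0.5)²
= 150 × 4.000 = 600 kN

P_cr ≈ 600 kN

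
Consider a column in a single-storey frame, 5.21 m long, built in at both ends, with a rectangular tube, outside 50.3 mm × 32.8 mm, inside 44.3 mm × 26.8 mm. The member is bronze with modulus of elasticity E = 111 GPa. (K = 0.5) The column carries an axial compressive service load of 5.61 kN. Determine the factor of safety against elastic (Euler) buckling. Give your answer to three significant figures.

n ≈ 2.21

Weak-axis I_min = (h_o·b_o³ − h_i·b_i³)/12 with b_o = 32.8, b_i = 26.80 mm (shorter outer/inner sides).
I_min = (50.3×32.8³ − 44.30×26.80³)/12 = 7.685×10^4 mm⁴
I = 7.685×10^4 mm⁴ = 7.685×10^-8 m⁴
Effective length L_e = K·L = 0.5 × 5.21 = 2.605 m
P_cr = π²EI / L_e² = π² × 111×10⁹ × 7.685×10^-8 / 2.605² = 1.241×10^4 N
Factor of safety n = P_cr / P = 12.407 / 5.61 = 2.21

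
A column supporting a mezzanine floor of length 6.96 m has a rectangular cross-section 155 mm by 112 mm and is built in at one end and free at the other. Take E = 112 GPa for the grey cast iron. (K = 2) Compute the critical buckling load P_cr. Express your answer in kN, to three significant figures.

P_cr ≈ 104 kN

Buckling occurs about the weak axis: I_min = h·b³/12 with b = 112 mm (the shorter side).
I_min = 155×112³/12 = 1.815×10^7 mm⁴
I = 1.815×10^7 mm⁴ = 1.815×10^-5 m⁴
Effective length L_e = K·L = 2 × 6.96 = 13.92 m
P_cr = π²EI / L_e² = π² × 112×10⁹ × 1.815×10^-5 / 13.92² = 1.035×10^5 N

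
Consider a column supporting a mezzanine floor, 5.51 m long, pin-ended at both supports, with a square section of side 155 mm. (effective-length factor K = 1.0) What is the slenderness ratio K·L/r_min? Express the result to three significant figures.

λ ≈ 123

I = a⁴/12 = 155⁴/12 = 4.810×10^7 mm⁴
A = 2.402×10^4 mm²;  r_min = √(I/A) = √(4.810×10^7/2.402×10^4) = 44.74 mm
L_e = K·L = 1 × 5.51 m = 5.510 m = 5510.0 mm
λ = L_e / r_min = 5510.0 / 44.74 = 123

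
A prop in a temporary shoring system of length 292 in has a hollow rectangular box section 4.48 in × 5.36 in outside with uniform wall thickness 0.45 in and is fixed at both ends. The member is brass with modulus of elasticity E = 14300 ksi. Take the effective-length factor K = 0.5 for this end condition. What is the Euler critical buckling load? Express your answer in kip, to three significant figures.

P_cr ≈ 153 kip

Inner dimensions: h_i = 5.36 − 2×0.45 = 4.460 in, b_i = 4.48 − 2×0.45 = 3.580 in
Weak-axis I_min = (h_o·b_o³ − h_i·b_i³)/12 with b_o = 4.48, b_i = 3.580 in (shorter outer/inner sides).
I_min = (5.36×4.48³ − 4.460×3.580³)/12 = 23.11 in⁴
Effective length L_e = K·L = 0.5 × 292 = 146.0 in
P_cr = π²EI / L_e² = π² × 14300×10³ × 23.11 / 146.0² = 1.530×10^5 lb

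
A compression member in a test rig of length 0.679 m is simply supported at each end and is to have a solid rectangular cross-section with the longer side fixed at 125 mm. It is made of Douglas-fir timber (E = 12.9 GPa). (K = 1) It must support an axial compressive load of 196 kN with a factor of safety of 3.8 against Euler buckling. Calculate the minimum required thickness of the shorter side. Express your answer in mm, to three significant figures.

b ≈ 63.7 mm

Required P_cr = n·P = 3.8 × 196 = 744.8 kN
L_e = K·L = 1 × 0.679 = 0.6790 m
Required I = P_cr·L_e²/(π²E) = 7.448×10^5 × 0.6790² / (π² × 1.29×10^10) = 2.697×10^-6 m⁴
I_req = 2.697×10^6 mm⁴
Rectangle, weak axis: I_min = h·b³/12 with h = 125 mm fixed  ⇒  b = (12I/h)^(1/3) = 63.7 mm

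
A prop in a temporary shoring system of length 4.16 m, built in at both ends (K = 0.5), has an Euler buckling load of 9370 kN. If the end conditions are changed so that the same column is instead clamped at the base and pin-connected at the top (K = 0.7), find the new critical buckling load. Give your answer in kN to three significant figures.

P_cr ≈ 4780 kN

P_cr ∝ 1/K², so P_cr,new = P_cr,old × (K_old/K_new)² = 9370 × (0.5/0.7)²
= 9370 × 0.5102 = 4780 kN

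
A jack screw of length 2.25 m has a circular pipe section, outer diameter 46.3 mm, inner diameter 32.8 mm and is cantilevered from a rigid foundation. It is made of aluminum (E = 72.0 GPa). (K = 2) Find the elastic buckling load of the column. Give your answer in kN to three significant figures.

d_o = 46.3 mm, d_i = 32.8 mm
I = π(d_o⁴ − d_i⁴)/64 = π(46.3⁴ − 32.80⁴)/64 = 1.688×10^5 mm⁴
I = 1.688×10^5 mm⁴ = 1.688×10^-7 m⁴
Effective length L_e = K·L = 2 × 2.25 = 4.500 m
P_cr = π²EI / L_e² = π² × 72.0×10⁹ × 1.688×10^-7 / 4.500² = 5.922×10^3 N

P_cr ≈ 5.92 kN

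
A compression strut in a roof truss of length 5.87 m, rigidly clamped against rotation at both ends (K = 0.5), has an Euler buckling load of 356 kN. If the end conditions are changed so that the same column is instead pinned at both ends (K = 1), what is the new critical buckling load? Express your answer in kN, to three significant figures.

P_cr ≈ 89.0 kN

P_cr ∝ 1/K², so P_cr,new = P_cr,old × (K_old/K_new)² = 356 × (0.5/1)²
= 356 × 0.2500 = 89.0 kN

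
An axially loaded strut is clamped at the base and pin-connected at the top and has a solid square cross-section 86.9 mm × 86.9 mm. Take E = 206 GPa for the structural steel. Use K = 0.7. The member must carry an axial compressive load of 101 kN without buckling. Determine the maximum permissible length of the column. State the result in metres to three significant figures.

I = a⁴/12 = 86.9⁴/12 = 4.752×10^6 mm⁴
I = 4.752×10^-6 m⁴
At the buckling limit P_cr = P = 1.010×10^5 N
From P_cr = π²EI/(K·L)²:  L = (1/K)·√(π²EI/P_cr) = (1/0.7)·√(π²×2.06×10^11×4.752×10^-6/1.010×10^5)
L = 14.0 m

L_max ≈ 14.0 m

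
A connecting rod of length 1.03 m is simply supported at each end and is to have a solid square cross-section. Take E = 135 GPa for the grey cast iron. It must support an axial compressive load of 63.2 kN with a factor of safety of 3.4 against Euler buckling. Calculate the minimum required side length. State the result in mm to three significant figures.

a ≈ 37.9 mm

Required P_cr = n·P = 3.4 × 63.2 = 214.9 kN
L_e = K·L = 1 × 1.03 = 1.030 m
Required I = P_cr·L_e²/(π²E) = 2.149×10^5 × 1.030² / (π² × 1.35×10^11) = 1.711×10^-7 m⁴
I_req = 1.711×10^5 mm⁴
Solid square: I = a⁴/12  ⇒  a = (12I)^(1/4) = (12×1.711×10^5)^(1/4) = 37.9 mm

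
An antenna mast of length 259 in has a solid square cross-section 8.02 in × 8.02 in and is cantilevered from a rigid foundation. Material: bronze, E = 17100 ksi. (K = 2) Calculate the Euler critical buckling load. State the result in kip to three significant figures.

P_cr ≈ 217 kip

I = a⁴/12 = 8.02⁴/12 = 344.8 in⁴
Effective length L_e = K·L = 2 × 259 = 518.0 in
P_cr = π²EI / L_e² = π² × 17100×10³ × 344.8 / 518.0² = 2.168×10^5 lb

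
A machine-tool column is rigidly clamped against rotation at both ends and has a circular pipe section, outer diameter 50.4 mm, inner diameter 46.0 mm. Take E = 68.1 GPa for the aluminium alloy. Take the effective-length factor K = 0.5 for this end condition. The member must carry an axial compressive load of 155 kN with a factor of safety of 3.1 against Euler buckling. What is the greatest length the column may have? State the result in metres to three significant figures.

L_max ≈ 0.736 m

d_o = 50.4 mm, d_i = 46.0 mm
I = π(d_o⁴ − d_i⁴)/64 = π(50.4⁴ − 46.00⁴)/64 = 9.695×10^4 mm⁴
I = 9.695×10^-8 m⁴
Required critical load P_cr = n·P = 3.1 × 155 = 480.5 kN = 4.805×10^5 N
From P_cr = π²EI/(K·L)²:  L = (1/K)·√(π²EI/P_cr) = (1/0.5)·√(π²×6.81×10^10×9.695×10^-8/4.805×10^5)
L = 0.736 m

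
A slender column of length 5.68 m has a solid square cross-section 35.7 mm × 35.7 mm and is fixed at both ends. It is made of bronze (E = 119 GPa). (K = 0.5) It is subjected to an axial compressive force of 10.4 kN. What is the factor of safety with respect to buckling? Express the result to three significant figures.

n ≈ 1.90

I = a⁴/12 = 35.7⁴/12 = 1.354×10^5 mm⁴
I = 1.354×10^5 mm⁴ = 1.354×10^-7 m⁴
Effective length L_e = K·L = 0.5 × 5.68 = 2.840 m
P_cr = π²EI / L_e² = π² × 119×10⁹ × 1.354×10^-7 / 2.840² = 1.971×10^4 N
Factor of safety n = P_cr / P = 19.711 / 10.4 = 1.90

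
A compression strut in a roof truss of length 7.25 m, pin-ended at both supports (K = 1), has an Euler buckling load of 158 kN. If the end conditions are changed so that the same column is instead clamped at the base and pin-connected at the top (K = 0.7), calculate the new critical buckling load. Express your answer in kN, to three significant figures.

P_cr ∝ 1/K², so P_cr,new = P_cr,old × (K_old/K_new)² = 158 × (1/0.7)²
= 158 × 2.041 = 322 kN

P_cr ≈ 322 kN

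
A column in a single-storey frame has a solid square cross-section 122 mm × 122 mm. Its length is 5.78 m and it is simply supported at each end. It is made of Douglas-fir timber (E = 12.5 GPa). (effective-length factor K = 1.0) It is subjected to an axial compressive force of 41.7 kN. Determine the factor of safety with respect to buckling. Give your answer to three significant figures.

I = a⁴/12 = 122⁴/12 = 1.846×10^7 mm⁴
I = 1.846×10^7 mm⁴ = 1.846×10^-5 m⁴
Effective length L_e = K·L = 1 × 5.78 = 5.780 m
P_cr = π²EI / L_e² = π² × 12.5×10⁹ × 1.846×10^-5 / 5.780² = 6.817×10^4 N
Factor of safety n = P_cr / P = 68.173 / 41.7 = 1.63

n ≈ 1.63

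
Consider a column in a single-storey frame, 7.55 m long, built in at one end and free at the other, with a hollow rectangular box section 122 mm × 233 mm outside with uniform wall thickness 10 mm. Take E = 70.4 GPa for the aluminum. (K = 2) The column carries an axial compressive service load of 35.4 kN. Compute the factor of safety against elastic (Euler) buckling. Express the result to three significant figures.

Inner dimensions: h_i = 233 − 2×10 = 213.0 mm, b_i = 122 − 2×10 = 102.0 mm
Weak-axis I_min = (h_o·b_o³ − h_i·b_i³)/12 with b_o = 122, b_i = 102.0 mm (shorter outer/inner sides).
I_min = (233×122³ − 213.0×102.0³)/12 = 1.642×10^7 mm⁴
I = 1.642×10^7 mm⁴ = 1.642×10^-5 m⁴
Effective length L_e = K·L = 2 × 7.55 = 15.10 m
P_cr = π²EI / L_e² = π² × 70.4×10⁹ × 1.642×10^-5 / 15.10² = 5.004×10^4 N
Factor of safety n = P_cr / P = 50.041 / 35.4 = 1.41

n ≈ 1.41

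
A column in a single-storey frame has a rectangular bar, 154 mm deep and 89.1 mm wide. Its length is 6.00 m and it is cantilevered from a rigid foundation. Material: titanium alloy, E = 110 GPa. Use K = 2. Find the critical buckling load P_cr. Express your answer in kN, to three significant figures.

Buckling occurs about the weak axis: I_min = h·b³/12 with b = 89.1 mm (the shorter side).
I_min = 154×89.1³/12 = 9.078×10^6 mm⁴
I = 9.078×10^6 mm⁴ = 9.078×10^-6 m⁴
Effective length L_e = K·L = 2 × 6.00 = 12.00 m
P_cr = π²EI / L_e² = π² × 110×10⁹ × 9.078×10^-6 / 12.00² = 6.844×10^4 N

P_cr ≈ 68.4 kN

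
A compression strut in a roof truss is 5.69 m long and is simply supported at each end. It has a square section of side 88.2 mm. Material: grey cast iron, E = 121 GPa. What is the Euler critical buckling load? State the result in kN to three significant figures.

P_cr ≈ 186 kN

I = a⁴/12 = 88.2⁴/12 = 5.043×10^6 mm⁴
I = 5.043×10^6 mm⁴ = 5.043×10^-6 m⁴
Effective length L_e = K·L = 1 × 5.69 = 5.690 m
P_cr = π²EI / L_e² = π² × 121×10⁹ × 5.043×10^-6 / 5.690² = 1.860×10^5 N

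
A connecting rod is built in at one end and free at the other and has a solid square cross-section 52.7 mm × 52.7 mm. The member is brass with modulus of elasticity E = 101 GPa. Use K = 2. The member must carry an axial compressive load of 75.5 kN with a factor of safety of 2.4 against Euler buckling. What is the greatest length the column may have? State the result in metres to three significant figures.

L_max ≈ 0.940 m

I = a⁴/12 = 52.7⁴/12 = 6.428×10^5 mm⁴
I = 6.428×10^-7 m⁴
Required critical load P_cr = n·P = 2.4 × 75.5 = 181.2 kN = 1.812×10^5 N
From P_cr = π²EI/(K·L)²:  L = (1/K)·√(π²EI/P_cr) = (1/2)·√(π²×1.01×10^11×6.428×10^-7/1.812×10^5)
L = 0.940 m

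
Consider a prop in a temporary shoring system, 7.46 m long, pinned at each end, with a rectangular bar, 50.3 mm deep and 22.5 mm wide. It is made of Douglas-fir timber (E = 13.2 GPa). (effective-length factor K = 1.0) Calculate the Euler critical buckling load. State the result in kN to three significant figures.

Buckling occurs about the weak axis: I_min = h·b³/12 with b = 22.5 mm (the shorter side).
I_min = 50.3×22.5³/12 = 4.775×10^4 mm⁴
I = 4.775×10^4 mm⁴ = 4.775×10^-8 m⁴
Effective length L_e = K·L = 1 × 7.46 = 7.460 m
P_cr = π²EI / L_e² = π² × 13.2×10⁹ × 4.775×10^-8 / 7.460² = 111.8 N

P_cr ≈ 0.112 kN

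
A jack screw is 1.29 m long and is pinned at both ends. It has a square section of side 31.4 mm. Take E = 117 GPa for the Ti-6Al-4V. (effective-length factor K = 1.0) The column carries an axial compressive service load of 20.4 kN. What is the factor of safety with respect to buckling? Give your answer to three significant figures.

n ≈ 2.76

I = a⁴/12 = 31.4⁴/12 = 8.101×10^4 mm⁴
I = 8.101×10^4 mm⁴ = 8.101×10^-8 m⁴
Effective length L_e = K·L = 1 × 1.29 = 1.290 m
P_cr = π²EI / L_e² = π² × 117×10⁹ × 8.101×10^-8 / 1.290² = 5.621×10^4 N
Factor of safety n = P_cr / P = 56.214 / 20.4 = 2.76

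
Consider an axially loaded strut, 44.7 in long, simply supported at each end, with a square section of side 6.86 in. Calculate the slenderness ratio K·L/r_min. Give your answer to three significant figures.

I = a⁴/12 = 6.86⁴/12 = 184.6 in⁴
A = 47.06 in²;  r_min = √(I/A) = √(184.6/47.06) = 1.980 in
L_e = K·L = 1 × 44.7 = 44.70 in
λ = L_e / r_min = 44.700 / 1.980 = 22.6

λ ≈ 22.6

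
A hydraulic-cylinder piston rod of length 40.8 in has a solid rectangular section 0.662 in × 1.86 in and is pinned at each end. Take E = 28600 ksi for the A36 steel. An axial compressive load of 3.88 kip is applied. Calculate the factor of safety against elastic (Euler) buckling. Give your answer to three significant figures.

Buckling occurs about the weak axis: I_min = h·b³/12 with b = 0.662 in (the shorter side).
I_min = 1.86×0.662³/12 = 4.497×10^-2 in⁴
Effective length L_e = K·L = 1 × 40.8 = 40.80 in
P_cr = π²EI / L_e² = π² × 28600×10³ × 4.497×10^-2 / 40.80² = 7.625×10^3 lb
Factor of safety n = P_cr / P = 7.6252 / 3.88 = 1.97

n ≈ 1.97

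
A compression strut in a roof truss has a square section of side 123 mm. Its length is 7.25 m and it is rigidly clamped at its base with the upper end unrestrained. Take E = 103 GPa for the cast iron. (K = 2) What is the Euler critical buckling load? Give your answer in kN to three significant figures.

P_cr ≈ 92.2 kN

I = a⁴/12 = 123⁴/12 = 1.907×10^7 mm⁴
I = 1.907×10^7 mm⁴ = 1.907×10^-5 m⁴
Effective length L_e = K·L = 2 × 7.25 = 14.50 m
P_cr = π²EI / L_e² = π² × 103×10⁹ × 1.907×10^-5 / 14.50² = 9.222×10^4 N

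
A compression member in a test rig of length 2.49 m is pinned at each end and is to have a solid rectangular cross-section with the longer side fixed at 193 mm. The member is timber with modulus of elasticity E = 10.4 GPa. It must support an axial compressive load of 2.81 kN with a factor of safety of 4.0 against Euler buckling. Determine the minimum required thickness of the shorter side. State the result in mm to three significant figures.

b ≈ 34.8 mm

Required P_cr = n·P = 4.0 × 2.81 = 11.24 kN
L_e = K·L = 1 × 2.49 = 2.490 m
Required I = P_cr·L_e²/(π²E) = 1.124×10^4 × 2.490² / (π² × 1.04×10^10) = 6.789×10^-7 m⁴
I_req = 6.789×10^5 mm⁴
Rectangle, weak axis: I_min = h·b³/12 with h = 193 mm fixed  ⇒  b = (12I/h)^(1/3) = 34.8 mm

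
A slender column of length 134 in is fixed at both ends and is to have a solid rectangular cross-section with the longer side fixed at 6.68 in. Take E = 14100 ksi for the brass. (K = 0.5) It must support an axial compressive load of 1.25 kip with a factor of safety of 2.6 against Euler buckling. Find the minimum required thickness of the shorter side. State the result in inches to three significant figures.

Required P_cr = n·P = 2.6 × 1.25 = 3.250 kip
L_e = K·L = 0.5 × 134 = 67.00 in
Required I = P_cr·L_e²/(π²E) = 3.250×10^3 × 67.00² / (π² × 1.41×10^7) = 0.1048 in⁴
Rectangle, weak axis: I_min = h·b³/12 with h = 6.68 in fixed  ⇒  b = (12I/h)^(1/3) = 0.573 in

b ≈ 0.573 in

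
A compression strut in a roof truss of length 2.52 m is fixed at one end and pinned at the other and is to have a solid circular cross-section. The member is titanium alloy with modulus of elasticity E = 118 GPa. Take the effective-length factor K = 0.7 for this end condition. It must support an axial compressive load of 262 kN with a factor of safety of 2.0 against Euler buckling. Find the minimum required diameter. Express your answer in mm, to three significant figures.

d ≈ 73.1 mm

Required P_cr = n·P = 2.0 × 262 = 524.0 kN
L_e = K·L = 0.7 × 2.52 = 1.764 m
Required I = P_cr·L_e²/(π²E) = 5.240×10^5 × 1.764² / (π² × 1.18×10^11) = 1.400×10^-6 m⁴
I_req = 1.400×10^6 mm⁴
Solid circle: I = πd⁴/64  ⇒  d = (64I/π)^(1/4) = (64×1.400×10^6/π)^(1/4) = 73.1 mm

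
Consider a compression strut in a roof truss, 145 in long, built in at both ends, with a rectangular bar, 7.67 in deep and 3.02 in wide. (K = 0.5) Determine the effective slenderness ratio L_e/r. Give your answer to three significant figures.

For a rectangle r_min = b/√12 = 3.02/√12 = 0.8718 in
L_e = K·L = 0.5 × 145 = 72.50 in
λ = L_e / r_min = 72.500 / 0.8718 = 83.2

λ ≈ 83.2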